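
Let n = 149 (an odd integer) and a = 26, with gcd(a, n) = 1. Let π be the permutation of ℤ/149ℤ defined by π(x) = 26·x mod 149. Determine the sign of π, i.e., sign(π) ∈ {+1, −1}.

Trace 86: π^k(86) = [86, 1, 26, 80, 143, 142, 116] for k=0..6.
Decompose π into cycles: lengths [74, 74, 1] (3 cycles, including the fixed point 0).
n − c = 149 − 3 = 146; sign = (−1)^146 = +1.

+1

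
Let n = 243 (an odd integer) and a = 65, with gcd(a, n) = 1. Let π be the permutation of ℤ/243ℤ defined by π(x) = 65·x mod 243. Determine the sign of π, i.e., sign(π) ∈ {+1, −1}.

-1

Orbit of 97 under x↦65x: [97, 230, 127, 236, 31, 71, 241]… (length divides ord_243(65)).
The orbit structure of x ↦ 65x mod 243: 6 orbits of sizes [162, 54, 18, 6, 2, 1].
With 6 cycles on 243 points, sign = (−1)^{243−6} = -1.
(65|243)_J = -1 (Zolotarev's lemma cross-check).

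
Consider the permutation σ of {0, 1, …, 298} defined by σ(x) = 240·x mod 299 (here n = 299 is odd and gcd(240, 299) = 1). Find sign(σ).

+1

Trace 132: π^k(132) = [132, 285, 228, 3, 122, 277, 102] for k=0..6.
Decompose π into cycles: lengths [132, 132, 22, 12, 1] (5 cycles, including the fixed point 0).
n − c = 299 − 5 = 294; sign = (−1)^294 = +1.
The Jacobi symbol (240|299) = +1 (Zolotarev) agrees.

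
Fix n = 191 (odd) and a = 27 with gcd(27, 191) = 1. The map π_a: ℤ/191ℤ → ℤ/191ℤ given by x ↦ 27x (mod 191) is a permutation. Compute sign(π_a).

Trace 154: π^k(154) = [154, 147, 149, 12, 133, 153, 120] for k=0..6.
3 cycles of lengths [95, 95, 1].
With 3 cycles on 191 points, sign = (−1)^{191−3} = +1.
(27|191)_J = +1 (Zolotarev's lemma cross-check).

+1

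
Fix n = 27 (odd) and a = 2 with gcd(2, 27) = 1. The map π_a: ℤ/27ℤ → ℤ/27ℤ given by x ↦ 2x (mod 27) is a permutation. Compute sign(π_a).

-1

Orbit of 10 under x↦2x: [10, 20, 13, 26, 25, 23, 19]… (length divides ord_27(2)).
π_2 has 4 disjoint cycles with lengths [18, 6, 2, 1] on {0,…,26}.
4 cycles on 27: each ℓ→(−1)^(ℓ−1), product (−1)^23 = -1.
Check: (2/27) = -1 by Zolotarev.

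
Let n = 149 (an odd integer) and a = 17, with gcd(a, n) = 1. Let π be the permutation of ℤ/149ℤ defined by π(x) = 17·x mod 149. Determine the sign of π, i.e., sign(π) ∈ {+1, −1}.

+1

Start at x=96: 96 → 142 → 30 → 63 → 28 → 29 → 46 → … (one orbit).
Cycle type of π: 37×4 + 1; total 5 cycles.
n − c = 149 − 5 = 144; sign = (−1)^144 = +1.
Check: (17/149) = +1 by Zolotarev.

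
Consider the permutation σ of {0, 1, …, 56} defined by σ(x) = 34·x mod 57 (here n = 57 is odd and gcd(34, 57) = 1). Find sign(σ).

-1

Start at x=34: 34 → 16 → 31 → 28 → 40 → 49 → 13 → … (one orbit).
Cycle type of π: 18×3 + 1×3; total 6 cycles.
57 − 6 = 51 transpositions; sign(π) = (−1)^51 = -1.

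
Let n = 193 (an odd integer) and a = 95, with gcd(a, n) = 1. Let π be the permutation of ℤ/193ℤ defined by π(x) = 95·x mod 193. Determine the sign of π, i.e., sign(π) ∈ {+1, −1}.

Orbit of 59 under x↦95x: [59, 8, 181, 18, 166, 137, 84]… (length divides ord_193(95)).
Cycle type of π: 96×2 + 1; total 3 cycles.
3 cycles on 193: each ℓ→(−1)^(ℓ−1), product (−1)^190 = +1.

+1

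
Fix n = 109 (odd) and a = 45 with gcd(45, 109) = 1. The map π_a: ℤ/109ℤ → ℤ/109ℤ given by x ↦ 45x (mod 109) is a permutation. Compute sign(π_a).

Trace 63: π^k(63) = [63, 1, 45] for k=0..2.
37 cycles of lengths [3, 3, 3, 3, 3, 3, 3, 3, 3, 3, 3, 3, 3, 3, 3, 3, 3, 3, 3, 3, 3, 3, 3, 3, 3, 3, 3, 3, 3, 3, 3, 3, 3, 3, 3, 3, 1].
sign(π) = (−1)^{n − #cycles} = (−1)^{109−37} = (−1)^72 = +1.
Via Zolotarev, sign(π_{45}) = (45|109) = +1.

+1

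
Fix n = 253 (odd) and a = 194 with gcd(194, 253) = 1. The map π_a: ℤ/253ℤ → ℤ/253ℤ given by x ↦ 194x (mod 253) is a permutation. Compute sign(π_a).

+1

Trace 160: π^k(160) = [160, 174, 107, 12, 51, 27, 178] for k=0..6.
5 cycles of lengths [110, 110, 22, 10, 1].
With 5 cycles on 253 points, sign = (−1)^{253−5} = +1.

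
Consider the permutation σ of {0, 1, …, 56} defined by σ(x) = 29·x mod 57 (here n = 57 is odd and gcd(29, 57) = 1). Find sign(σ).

+1

Start at x=2: 2 → 1 → 29 → 43 → 50 → 25 → 41 → … (one orbit).
Decompose π into cycles: lengths [18, 18, 18, 2, 1] (5 cycles, including the fixed point 0).
Σ(ℓ_i−1) = 57−5 = 52; sign = (−1)^52 = +1.
Check: (29/57) = +1 by Zolotarev.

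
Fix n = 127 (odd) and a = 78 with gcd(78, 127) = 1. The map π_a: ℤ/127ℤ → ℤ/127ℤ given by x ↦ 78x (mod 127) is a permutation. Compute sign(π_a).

-1

Trace 49: π^k(49) = [49, 12, 47, 110, 71, 77, 37] for k=0..6.
π_78 has 2 disjoint cycles with lengths [126, 1] on {0,…,126}.
Σ(ℓ_i−1) = 127−2 = 125; sign = (−1)^125 = -1.
The Jacobi symbol (78|127) = -1 (Zolotarev) agrees.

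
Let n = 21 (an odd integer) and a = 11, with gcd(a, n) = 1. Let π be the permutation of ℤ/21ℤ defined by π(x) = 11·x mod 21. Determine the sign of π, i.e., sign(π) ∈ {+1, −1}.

-1

Orbit of 11 under x↦11x: [11, 16, 8, 4, 2, 1]… (length divides ord_21(11)).
6 cycles of lengths [6, 6, 3, 3, 2, 1].
With 6 cycles on 21 points, sign = (−1)^{21−6} = -1.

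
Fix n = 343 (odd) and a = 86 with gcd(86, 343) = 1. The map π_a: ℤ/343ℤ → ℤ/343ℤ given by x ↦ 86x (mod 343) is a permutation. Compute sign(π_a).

+1

Start at x=16: 16 → 4 → 1 → 86 → 193 → 134 → 205 → … (one orbit).
The orbit structure of x ↦ 86x mod 343: 7 orbits of sizes [147, 147, 21, 21, 3, 3, 1].
With 7 cycles on 343 points, sign = (−1)^{343−7} = +1.
Via Zolotarev, sign(π_{86}) = (86|343) = +1.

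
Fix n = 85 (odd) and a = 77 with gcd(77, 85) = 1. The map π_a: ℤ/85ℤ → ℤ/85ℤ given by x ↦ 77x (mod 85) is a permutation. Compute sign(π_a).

Orbit of 4 under x↦77x: [4, 53, 1, 77, 64, 83, 16]… (length divides ord_85(77)).
12 cycles of lengths [8, 8, 8, 8, 8, 8, 8, 8, 8, 8, 4, 1].
Σ(ℓ_i−1) = 85−12 = 73; sign = (−1)^73 = -1.

-1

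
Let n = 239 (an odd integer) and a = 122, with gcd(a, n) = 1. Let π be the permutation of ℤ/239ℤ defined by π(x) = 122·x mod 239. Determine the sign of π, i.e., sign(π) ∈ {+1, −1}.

+1

Trace 102: π^k(102) = [102, 16, 40, 100, 11, 147, 9] for k=0..6.
π_122 has 3 disjoint cycles with lengths [119, 119, 1] on {0,…,238}.
n − c = 239 − 3 = 236; sign = (−1)^236 = +1.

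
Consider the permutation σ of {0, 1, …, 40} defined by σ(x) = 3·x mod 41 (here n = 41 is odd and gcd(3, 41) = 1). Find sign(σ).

-1

Start at x=32: 32 → 14 → 1 → 3 → 9 → 27 → 40 → … (one orbit).
The orbit structure of x ↦ 3x mod 41: 6 orbits of sizes [8, 8, 8, 8, 8, 1].
6 cycles on 41: each ℓ→(−1)^(ℓ−1), product (−1)^35 = -1.
Check: (3/41) = -1 by Zolotarev.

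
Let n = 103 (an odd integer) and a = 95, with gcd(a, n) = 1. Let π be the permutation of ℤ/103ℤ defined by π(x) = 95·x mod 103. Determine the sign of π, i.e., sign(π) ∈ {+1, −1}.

-1

Start at x=76: 76 → 10 → 23 → 22 → 30 → 69 → 66 → … (one orbit).
Cycle type of π: 34×3 + 1; total 4 cycles.
4 cycles on 103: each ℓ→(−1)^(ℓ−1), product (−1)^99 = -1.
Check: (95/103) = -1 by Zolotarev.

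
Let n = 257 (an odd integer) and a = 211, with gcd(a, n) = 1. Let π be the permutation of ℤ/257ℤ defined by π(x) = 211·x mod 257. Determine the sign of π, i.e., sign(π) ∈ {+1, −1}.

Start at x=16: 16 → 35 → 189 → 44 → 32 → 70 → 121 → … (one orbit).
Cycle lengths of π_211 on ℤ/257ℤ: [64, 64, 64, 64, 1]; 5 cycles in total.
Σ(ℓ_i−1) = 257−5 = 252; sign = (−1)^252 = +1.

+1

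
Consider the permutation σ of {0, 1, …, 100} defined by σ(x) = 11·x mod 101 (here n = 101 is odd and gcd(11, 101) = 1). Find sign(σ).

-1

Trace 14: π^k(14) = [14, 53, 78, 50, 45, 91, 92] for k=0..6.
π_11 has 2 disjoint cycles with lengths [100, 1] on {0,…,100}.
2 cycles on 101: each ℓ→(−1)^(ℓ−1), product (−1)^99 = -1.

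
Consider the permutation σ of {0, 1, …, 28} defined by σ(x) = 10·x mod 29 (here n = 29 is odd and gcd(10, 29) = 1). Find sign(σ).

Trace 28: π^k(28) = [28, 19, 16, 15, 5, 21, 7] for k=0..6.
Decompose π into cycles: lengths [28, 1] (2 cycles, including the fixed point 0).
sign(π) = (−1)^{n − #cycles} = (−1)^{29−2} = (−1)^27 = -1.

-1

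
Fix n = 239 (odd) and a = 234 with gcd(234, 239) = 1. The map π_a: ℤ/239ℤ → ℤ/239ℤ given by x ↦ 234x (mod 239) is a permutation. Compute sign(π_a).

-1

Start at x=66: 66 → 148 → 216 → 115 → 142 → 7 → 204 → … (one orbit).
Cycle type of π: 238 + 1; total 2 cycles.
Σ(ℓ_i−1) = 239−2 = 237; sign = (−1)^237 = -1.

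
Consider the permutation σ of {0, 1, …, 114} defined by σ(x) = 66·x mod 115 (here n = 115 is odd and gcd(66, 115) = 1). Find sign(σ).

Start at x=76: 76 → 71 → 86 → 41 → 61 → 1 → 66 → … (one orbit).
π_66 has 10 disjoint cycles with lengths [22, 22, 22, 22, 22, 1, 1, 1, 1, 1] on {0,…,114}.
115 − 10 = 105 transpositions; sign(π) = (−1)^105 = -1.
Via Zolotarev, sign(π_{66}) = (66|115) = -1.

-1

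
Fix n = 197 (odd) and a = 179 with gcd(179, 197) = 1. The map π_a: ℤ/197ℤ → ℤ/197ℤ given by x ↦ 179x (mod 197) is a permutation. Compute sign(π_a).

Orbit of 181 under x↦179x: [181, 91, 135, 131, 6, 89, 171]… (length divides ord_197(179)).
π_179 has 2 disjoint cycles with lengths [196, 1] on {0,…,196}.
197 − 2 = 195 transpositions; sign(π) = (−1)^195 = -1.

-1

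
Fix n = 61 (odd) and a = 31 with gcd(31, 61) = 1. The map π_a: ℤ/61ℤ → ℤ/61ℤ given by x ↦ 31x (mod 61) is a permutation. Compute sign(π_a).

-1

Start at x=34: 34 → 17 → 39 → 50 → 25 → 43 → 52 → … (one orbit).
Cycle lengths of π_31 on ℤ/61ℤ: [60, 1]; 2 cycles in total.
n − c = 61 − 2 = 59; sign = (−1)^59 = -1.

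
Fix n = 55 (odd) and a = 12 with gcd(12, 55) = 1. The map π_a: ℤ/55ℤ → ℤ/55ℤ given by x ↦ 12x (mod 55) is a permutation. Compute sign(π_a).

-1

Orbit of 23 under x↦12x: [23, 1, 12, 34]… (length divides ord_55(12)).
22 cycles of lengths [4, 4, 4, 4, 4, 4, 4, 4, 4, 4, 4, 1, 1, 1, 1, 1, 1, 1, 1, 1, 1, 1].
n − c = 55 − 22 = 33; sign = (−1)^33 = -1.
(12|55)_J = -1 (Zolotarev's lemma cross-check).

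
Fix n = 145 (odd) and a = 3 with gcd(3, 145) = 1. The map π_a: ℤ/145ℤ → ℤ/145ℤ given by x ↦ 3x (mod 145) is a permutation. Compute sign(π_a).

Trace 37: π^k(37) = [37, 111, 43, 129, 97, 1, 3] for k=0..6.
The orbit structure of x ↦ 3x mod 145: 7 orbits of sizes [28, 28, 28, 28, 28, 4, 1].
With 7 cycles on 145 points, sign = (−1)^{145−7} = +1.
Via Zolotarev, sign(π_{3}) = (3|145) = +1.

+1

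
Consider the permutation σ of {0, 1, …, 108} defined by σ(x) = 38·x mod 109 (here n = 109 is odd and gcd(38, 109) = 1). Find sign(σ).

+1

Trace 1: π^k(1) = [1, 38, 27, 45, 75, 16, 63] for k=0..6.
13 cycles of lengths [9, 9, 9, 9, 9, 9, 9, 9, 9, 9, 9, 9, 1].
109 − 13 = 96 transpositions; sign(π) = (−1)^96 = +1.
(38|109)_J = +1 (Zolotarev's lemma cross-check).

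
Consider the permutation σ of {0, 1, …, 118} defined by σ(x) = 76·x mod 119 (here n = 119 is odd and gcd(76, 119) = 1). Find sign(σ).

Trace 1: π^k(1) = [1, 76, 64, 104, 50, 111, 106] for k=0..6.
Cycle lengths of π_76 on ℤ/119ℤ: [8, 8, 8, 8, 8, 8, 8, 8, 8, 8, 8, 8, 8, 8, 2, 2, 2, 1]; 18 cycles in total.
Σ(ℓ_i−1) = 119−18 = 101; sign = (−1)^101 = -1.
Via Zolotarev, sign(π_{76}) = (76|119) = -1.

-1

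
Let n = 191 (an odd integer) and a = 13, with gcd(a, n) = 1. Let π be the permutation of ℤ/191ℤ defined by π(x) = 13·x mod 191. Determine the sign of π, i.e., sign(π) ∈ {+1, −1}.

Start at x=59: 59 → 3 → 39 → 125 → 97 → 115 → 158 → … (one orbit).
π_13 has 3 disjoint cycles with lengths [95, 95, 1] on {0,…,190}.
sign(π) = (−1)^{n − #cycles} = (−1)^{191−3} = (−1)^188 = +1.
(13|191)_J = +1 (Zolotarev's lemma cross-check).

+1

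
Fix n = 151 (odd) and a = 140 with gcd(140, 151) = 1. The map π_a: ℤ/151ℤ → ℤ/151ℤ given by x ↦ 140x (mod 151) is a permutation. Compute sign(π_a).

-1

Orbit of 30 under x↦140x: [30, 123, 6, 85, 122, 17, 115]… (length divides ord_151(140)).
2 cycles of lengths [150, 1].
n − c = 151 − 2 = 149; sign = (−1)^149 = -1.
Zolotarev: (140|151) = -1, matching the cycle-count sign.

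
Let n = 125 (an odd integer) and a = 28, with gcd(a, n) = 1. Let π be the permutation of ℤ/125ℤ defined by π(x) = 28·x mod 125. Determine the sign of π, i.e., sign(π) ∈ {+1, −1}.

-1

Start at x=116: 116 → 123 → 69 → 57 → 96 → 63 → 14 → … (one orbit).
4 cycles of lengths [100, 20, 4, 1].
n − c = 125 − 4 = 121; sign = (−1)^121 = -1.
Check: (28/125) = -1 by Zolotarev.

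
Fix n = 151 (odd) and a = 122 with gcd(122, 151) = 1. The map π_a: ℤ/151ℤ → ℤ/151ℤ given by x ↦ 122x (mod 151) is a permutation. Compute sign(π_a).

-1

Orbit of 53 under x↦122x: [53, 124, 28, 94, 143, 81, 67]… (length divides ord_151(122)).
Cycle type of π: 50×3 + 1; total 4 cycles.
With 4 cycles on 151 points, sign = (−1)^{151−4} = -1.
Zolotarev: (122|151) = -1, matching the cycle-count sign.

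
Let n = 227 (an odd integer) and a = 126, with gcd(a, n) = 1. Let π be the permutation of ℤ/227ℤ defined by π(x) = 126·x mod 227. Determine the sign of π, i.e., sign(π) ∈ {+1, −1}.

Trace 86: π^k(86) = [86, 167, 158, 159, 58, 44, 96] for k=0..6.
The orbit structure of x ↦ 126x mod 227: 2 orbits of sizes [226, 1].
n − c = 227 − 2 = 225; sign = (−1)^225 = -1.
(126|227)_J = -1 (Zolotarev's lemma cross-check).

-1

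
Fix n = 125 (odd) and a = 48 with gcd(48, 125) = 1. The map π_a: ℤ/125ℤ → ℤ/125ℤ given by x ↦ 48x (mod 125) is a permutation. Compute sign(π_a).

Start at x=54: 54 → 92 → 41 → 93 → 89 → 22 → 56 → … (one orbit).
4 cycles of lengths [100, 20, 4, 1].
sign(π) = (−1)^{n − #cycles} = (−1)^{125−4} = (−1)^121 = -1.

-1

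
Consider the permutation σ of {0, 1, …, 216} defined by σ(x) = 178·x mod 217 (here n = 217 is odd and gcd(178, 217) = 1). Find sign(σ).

+1

Orbit of 209 under x↦178x: [209, 95, 201, 190, 185, 163, 153]… (length divides ord_217(178)).
Cycle type of π: 30×6 + 10×3 + 6 + 1; total 11 cycles.
n − c = 217 − 11 = 206; sign = (−1)^206 = +1.
Zolotarev: (178|217) = +1, matching the cycle-count sign.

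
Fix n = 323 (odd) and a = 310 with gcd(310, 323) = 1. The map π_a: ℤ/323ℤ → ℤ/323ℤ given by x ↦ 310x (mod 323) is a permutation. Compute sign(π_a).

Orbit of 1 under x↦310x: [1, 310, 169, 64, 137, 157, 220]… (length divides ord_323(310)).
Decompose π into cycles: lengths [36, 36, 36, 36, 36, 36, 36, 36, 9, 9, 4, 4, 4, 4, 1] (15 cycles, including the fixed point 0).
15 cycles on 323: each ℓ→(−1)^(ℓ−1), product (−1)^308 = +1.
The Jacobi symbol (310|323) = +1 (Zolotarev) agrees.

+1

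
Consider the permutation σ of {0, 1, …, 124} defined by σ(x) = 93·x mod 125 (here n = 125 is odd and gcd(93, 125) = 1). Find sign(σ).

-1

Start at x=51: 51 → 118 → 99 → 82 → 1 → 93 → 24 → … (one orbit).
π_93 has 12 disjoint cycles with lengths [20, 20, 20, 20, 20, 4, 4, 4, 4, 4, 4, 1] on {0,…,124}.
12 cycles on 125: each ℓ→(−1)^(ℓ−1), product (−1)^113 = -1.
Check: (93/125) = -1 by Zolotarev.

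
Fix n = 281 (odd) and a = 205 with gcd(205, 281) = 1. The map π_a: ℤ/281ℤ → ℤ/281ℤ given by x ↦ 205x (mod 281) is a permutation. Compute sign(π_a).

Orbit of 191 under x↦205x: [191, 96, 10, 83, 155, 22, 14]… (length divides ord_281(205)).
Cycle type of π: 280 + 1; total 2 cycles.
With 2 cycles on 281 points, sign = (−1)^{281−2} = -1.
The Jacobi symbol (205|281) = -1 (Zolotarev) agrees.

-1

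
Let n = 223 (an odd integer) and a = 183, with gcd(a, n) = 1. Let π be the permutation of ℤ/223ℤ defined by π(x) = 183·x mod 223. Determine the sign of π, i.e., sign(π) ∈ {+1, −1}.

+1

Start at x=183: 183 → 39 → 1 → 183 (one orbit).
The orbit structure of x ↦ 183x mod 223: 75 orbits of sizes [3, 3, 3, 3, 3, 3, 3, 3, 3, 3, 3, 3, 3, 3, 3, 3, 3, 3, 3, 3, 3, 3, 3, 3, 3, 3, 3, 3, 3, 3, 3, 3, 3, 3, 3, 3, 3, 3, 3, 3, 3, 3, 3, 3, 3, 3, 3, 3, 3, 3, 3, 3, 3, 3, 3, 3, 3, 3, 3, 3, 3, 3, 3, 3, 3, 3, 3, 3, 3, 3, 3, 3, 3, 3, 1].
With 75 cycles on 223 points, sign = (−1)^{223−75} = +1.
Via Zolotarev, sign(π_{183}) = (183|223) = +1.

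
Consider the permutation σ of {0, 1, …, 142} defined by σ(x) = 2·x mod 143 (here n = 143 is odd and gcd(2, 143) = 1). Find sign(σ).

Orbit of 114 under x↦2x: [114, 85, 27, 54, 108, 73, 3]… (length divides ord_143(2)).
Decompose π into cycles: lengths [60, 60, 12, 10, 1] (5 cycles, including the fixed point 0).
5 cycles on 143: each ℓ→(−1)^(ℓ−1), product (−1)^138 = +1.

+1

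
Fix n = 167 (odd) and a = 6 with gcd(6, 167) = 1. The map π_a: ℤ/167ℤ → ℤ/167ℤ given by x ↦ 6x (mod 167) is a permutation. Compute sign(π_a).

Start at x=115: 115 → 22 → 132 → 124 → 76 → 122 → 64 → … (one orbit).
The orbit structure of x ↦ 6x mod 167: 3 orbits of sizes [83, 83, 1].
With 3 cycles on 167 points, sign = (−1)^{167−3} = +1.
Zolotarev: (6|167) = +1, matching the cycle-count sign.

+1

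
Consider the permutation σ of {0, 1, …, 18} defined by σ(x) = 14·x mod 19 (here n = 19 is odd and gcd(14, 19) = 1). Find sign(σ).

-1

Trace 2: π^k(2) = [2, 9, 12, 16, 15, 1, 14] for k=0..6.
Decompose π into cycles: lengths [18, 1] (2 cycles, including the fixed point 0).
n − c = 19 − 2 = 17; sign = (−1)^17 = -1.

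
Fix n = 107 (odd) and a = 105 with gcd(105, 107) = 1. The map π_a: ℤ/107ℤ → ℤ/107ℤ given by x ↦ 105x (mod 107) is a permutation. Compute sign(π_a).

+1

Trace 89: π^k(89) = [89, 36, 35, 37, 33, 41, 25] for k=0..6.
Cycle lengths of π_105 on ℤ/107ℤ: [53, 53, 1]; 3 cycles in total.
Σ(ℓ_i−1) = 107−3 = 104; sign = (−1)^104 = +1.
Check: (105/107) = +1 by Zolotarev.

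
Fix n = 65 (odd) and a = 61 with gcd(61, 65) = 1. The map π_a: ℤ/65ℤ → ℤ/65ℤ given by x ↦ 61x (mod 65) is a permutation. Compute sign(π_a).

+1

Start at x=16: 16 → 1 → 61 → 16 (one orbit).
25 cycles of lengths [3, 3, 3, 3, 3, 3, 3, 3, 3, 3, 3, 3, 3, 3, 3, 3, 3, 3, 3, 3, 1, 1, 1, 1, 1].
With 25 cycles on 65 points, sign = (−1)^{65−25} = +1.
The Jacobi symbol (61|65) = +1 (Zolotarev) agrees.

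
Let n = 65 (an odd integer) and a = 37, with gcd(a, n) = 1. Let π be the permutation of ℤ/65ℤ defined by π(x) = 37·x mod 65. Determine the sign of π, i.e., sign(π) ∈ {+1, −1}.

+1

Start at x=47: 47 → 49 → 58 → 1 → 37 → 4 → 18 → … (one orbit).
π_37 has 7 disjoint cycles with lengths [12, 12, 12, 12, 12, 4, 1] on {0,…,64}.
65 − 7 = 58 transpositions; sign(π) = (−1)^58 = +1.
(37|65)_J = +1 (Zolotarev's lemma cross-check).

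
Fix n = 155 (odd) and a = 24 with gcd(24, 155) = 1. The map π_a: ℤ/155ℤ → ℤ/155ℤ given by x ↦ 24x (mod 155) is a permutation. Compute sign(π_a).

Orbit of 76 under x↦24x: [76, 119, 66, 34, 41, 54, 56]… (length divides ord_155(24)).
Cycle type of π: 30×5 + 2×2 + 1; total 8 cycles.
sign(π) = (−1)^{n − #cycles} = (−1)^{155−8} = (−1)^147 = -1.

-1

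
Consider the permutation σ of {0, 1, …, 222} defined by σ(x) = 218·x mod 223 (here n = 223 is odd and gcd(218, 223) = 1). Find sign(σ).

Orbit of 128 under x↦218x: [128, 29, 78, 56, 166, 62, 136]… (length divides ord_223(218)).
Decompose π into cycles: lengths [111, 111, 1] (3 cycles, including the fixed point 0).
3 cycles on 223: each ℓ→(−1)^(ℓ−1), product (−1)^220 = +1.

+1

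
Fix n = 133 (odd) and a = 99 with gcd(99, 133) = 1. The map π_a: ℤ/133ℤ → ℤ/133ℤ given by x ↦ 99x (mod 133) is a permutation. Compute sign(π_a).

Trace 106: π^k(106) = [106, 120, 43, 1, 99, 92, 64] for k=0..6.
Cycle type of π: 9×14 + 1×7; total 21 cycles.
n − c = 133 − 21 = 112; sign = (−1)^112 = +1.

+1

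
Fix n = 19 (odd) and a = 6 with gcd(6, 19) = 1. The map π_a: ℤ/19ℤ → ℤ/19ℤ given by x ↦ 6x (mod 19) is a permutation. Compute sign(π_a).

+1

Orbit of 6 under x↦6x: [6, 17, 7, 4, 5, 11, 9]… (length divides ord_19(6)).
Decompose π into cycles: lengths [9, 9, 1] (3 cycles, including the fixed point 0).
19 − 3 = 16 transpositions; sign(π) = (−1)^16 = +1.
(6|19)_J = +1 (Zolotarev's lemma cross-check).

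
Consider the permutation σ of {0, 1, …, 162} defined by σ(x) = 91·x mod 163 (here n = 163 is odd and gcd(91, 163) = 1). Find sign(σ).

+1

Trace 150: π^k(150) = [150, 121, 90, 40, 54, 24, 65] for k=0..6.
Decompose π into cycles: lengths [81, 81, 1] (3 cycles, including the fixed point 0).
163 − 3 = 160 transpositions; sign(π) = (−1)^160 = +1.
Check: (91/163) = +1 by Zolotarev.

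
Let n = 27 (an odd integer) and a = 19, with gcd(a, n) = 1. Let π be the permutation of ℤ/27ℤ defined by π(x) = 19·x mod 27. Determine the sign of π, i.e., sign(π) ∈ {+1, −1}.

+1

Start at x=19: 19 → 10 → 1 → 19 (one orbit).
15 cycles of lengths [3, 3, 3, 3, 3, 3, 1, 1, 1, 1, 1, 1, 1, 1, 1].
15 cycles on 27: each ℓ→(−1)^(ℓ−1), product (−1)^12 = +1.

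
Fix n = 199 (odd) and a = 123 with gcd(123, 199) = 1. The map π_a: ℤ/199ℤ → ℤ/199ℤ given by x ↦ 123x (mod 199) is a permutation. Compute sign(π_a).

+1

Trace 63: π^k(63) = [63, 187, 116, 139, 182, 98, 114] for k=0..6.
7 cycles of lengths [33, 33, 33, 33, 33, 33, 1].
7 cycles on 199: each ℓ→(−1)^(ℓ−1), product (−1)^192 = +1.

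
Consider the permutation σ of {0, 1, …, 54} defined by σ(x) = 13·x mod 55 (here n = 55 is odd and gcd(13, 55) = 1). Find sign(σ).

+1

Trace 2: π^k(2) = [2, 26, 8, 49, 32, 31, 18] for k=0..6.
Cycle lengths of π_13 on ℤ/55ℤ: [20, 20, 10, 4, 1]; 5 cycles in total.
55 − 5 = 50 transpositions; sign(π) = (−1)^50 = +1.
Via Zolotarev, sign(π_{13}) = (13|55) = +1.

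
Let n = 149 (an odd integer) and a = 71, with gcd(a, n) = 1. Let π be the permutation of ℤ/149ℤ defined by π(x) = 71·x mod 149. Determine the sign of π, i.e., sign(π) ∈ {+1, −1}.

-1

Start at x=94: 94 → 118 → 34 → 30 → 44 → 144 → 92 → … (one orbit).
Cycle lengths of π_71 on ℤ/149ℤ: [148, 1]; 2 cycles in total.
2 cycles on 149: each ℓ→(−1)^(ℓ−1), product (−1)^147 = -1.
Zolotarev: (71|149) = -1, matching the cycle-count sign.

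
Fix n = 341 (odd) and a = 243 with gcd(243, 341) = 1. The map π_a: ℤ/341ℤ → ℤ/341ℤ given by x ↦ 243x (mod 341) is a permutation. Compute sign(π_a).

Start at x=67: 67 → 254 → 1 → 243 → 56 → 309 → 67 (one orbit).
π_243 has 66 disjoint cycles with lengths [6, 6, 6, 6, 6, 6, 6, 6, 6, 6, 6, 6, 6, 6, 6, 6, 6, 6, 6, 6, 6, 6, 6, 6, 6, 6, 6, 6, 6, 6, 6, 6, 6, 6, 6, 6, 6, 6, 6, 6, 6, 6, 6, 6, 6, 6, 6, 6, 6, 6, 6, 6, 6, 6, 6, 1, 1, 1, 1, 1, 1, 1, 1, 1, 1, 1] on {0,…,340}.
341 − 66 = 275 transpositions; sign(π) = (−1)^275 = -1.
Via Zolotarev, sign(π_{243}) = (243|341) = -1.

-1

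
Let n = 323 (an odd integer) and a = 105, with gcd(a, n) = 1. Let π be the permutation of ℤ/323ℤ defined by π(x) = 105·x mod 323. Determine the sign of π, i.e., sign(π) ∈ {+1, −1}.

+1

Start at x=49: 49 → 300 → 169 → 303 → 161 → 109 → 140 → … (one orbit).
Decompose π into cycles: lengths [144, 144, 18, 16, 1] (5 cycles, including the fixed point 0).
5 cycles on 323: each ℓ→(−1)^(ℓ−1), product (−1)^318 = +1.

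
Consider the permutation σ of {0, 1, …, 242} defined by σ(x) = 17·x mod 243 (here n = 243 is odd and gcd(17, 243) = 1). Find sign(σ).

Orbit of 179 under x↦17x: [179, 127, 215, 10, 170, 217, 44]… (length divides ord_243(17)).
Cycle lengths of π_17 on ℤ/243ℤ: [54, 54, 54, 18, 18, 18, 6, 6, 6, 2, 2, 2, 2, 1]; 14 cycles in total.
243 − 14 = 229 transpositions; sign(π) = (−1)^229 = -1.
(17|243)_J = -1 (Zolotarev's lemma cross-check).

-1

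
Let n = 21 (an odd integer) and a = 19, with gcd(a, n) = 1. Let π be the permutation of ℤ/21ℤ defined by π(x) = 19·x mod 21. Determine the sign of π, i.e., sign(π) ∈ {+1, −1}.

Trace 1: π^k(1) = [1, 19, 4, 13, 16, 10] for k=0..5.
Decompose π into cycles: lengths [6, 6, 6, 1, 1, 1] (6 cycles, including the fixed point 0).
n − c = 21 − 6 = 15; sign = (−1)^15 = -1.
Check: (19/21) = -1 by Zolotarev.

-1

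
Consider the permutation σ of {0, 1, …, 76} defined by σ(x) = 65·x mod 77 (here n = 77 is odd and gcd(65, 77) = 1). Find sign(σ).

-1

Trace 1: π^k(1) = [1, 65, 67, 43, 23, 32] for k=0..5.
The orbit structure of x ↦ 65x mod 77: 18 orbits of sizes [6, 6, 6, 6, 6, 6, 6, 6, 6, 6, 3, 3, 2, 2, 2, 2, 2, 1].
18 cycles on 77: each ℓ→(−1)^(ℓ−1), product (−1)^59 = -1.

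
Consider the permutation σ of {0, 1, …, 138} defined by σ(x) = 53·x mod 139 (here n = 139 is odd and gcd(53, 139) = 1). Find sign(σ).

Trace 46: π^k(46) = [46, 75, 83, 90, 44, 108, 25] for k=0..6.
Cycle lengths of π_53 on ℤ/139ℤ: [138, 1]; 2 cycles in total.
139 − 2 = 137 transpositions; sign(π) = (−1)^137 = -1.

-1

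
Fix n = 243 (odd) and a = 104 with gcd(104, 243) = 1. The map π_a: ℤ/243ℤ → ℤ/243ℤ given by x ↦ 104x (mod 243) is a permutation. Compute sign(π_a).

-1

Orbit of 86 under x↦104x: [86, 196, 215, 4, 173, 10, 68]… (length divides ord_243(104)).
The orbit structure of x ↦ 104x mod 243: 6 orbits of sizes [162, 54, 18, 6, 2, 1].
6 cycles on 243: each ℓ→(−1)^(ℓ−1), product (−1)^237 = -1.
Check: (104/243) = -1 by Zolotarev.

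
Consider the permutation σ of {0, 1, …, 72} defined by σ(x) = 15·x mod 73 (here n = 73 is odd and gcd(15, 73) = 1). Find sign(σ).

-1

Trace 15: π^k(15) = [15, 6, 17, 36, 29, 70, 28] for k=0..6.
Cycle lengths of π_15 on ℤ/73ℤ: [72, 1]; 2 cycles in total.
2 cycles on 73: each ℓ→(−1)^(ℓ−1), product (−1)^71 = -1.
(15|73)_J = -1 (Zolotarev's lemma cross-check).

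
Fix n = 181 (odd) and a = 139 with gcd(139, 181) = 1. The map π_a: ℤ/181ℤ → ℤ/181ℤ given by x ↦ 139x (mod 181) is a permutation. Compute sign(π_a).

+1

Start at x=59: 59 → 56 → 1 → 139 → 135 → 122 → 125 → … (one orbit).
19 cycles of lengths [10, 10, 10, 10, 10, 10, 10, 10, 10, 10, 10, 10, 10, 10, 10, 10, 10, 10, 1].
n − c = 181 − 19 = 162; sign = (−1)^162 = +1.
Check: (139/181) = +1 by Zolotarev.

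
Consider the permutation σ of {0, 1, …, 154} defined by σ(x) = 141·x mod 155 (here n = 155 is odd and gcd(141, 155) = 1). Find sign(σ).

Trace 26: π^k(26) = [26, 101, 136, 111, 151, 56, 146] for k=0..6.
Cycle type of π: 30×5 + 1×5; total 10 cycles.
Σ(ℓ_i−1) = 155−10 = 145; sign = (−1)^145 = -1.
Check: (141/155) = -1 by Zolotarev.

-1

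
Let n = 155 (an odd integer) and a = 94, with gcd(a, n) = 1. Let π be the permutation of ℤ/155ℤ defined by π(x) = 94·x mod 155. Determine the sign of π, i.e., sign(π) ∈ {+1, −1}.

+1

Start at x=1: 1 → 94 → 1 (one orbit).
The orbit structure of x ↦ 94x mod 155: 93 orbits of sizes [2, 2, 2, 2, 2, 2, 2, 2, 2, 2, 2, 2, 2, 2, 2, 2, 2, 2, 2, 2, 2, 2, 2, 2, 2, 2, 2, 2, 2, 2, 2, 2, 2, 2, 2, 2, 2, 2, 2, 2, 2, 2, 2, 2, 2, 2, 2, 2, 2, 2, 2, 2, 2, 2, 2, 2, 2, 2, 2, 2, 2, 2, 1, 1, 1, 1, 1, 1, 1, 1, 1, 1, 1, 1, 1, 1, 1, 1, 1, 1, 1, 1, 1, 1, 1, 1, 1, 1, 1, 1, 1, 1, 1].
sign(π) = (−1)^{n − #cycles} = (−1)^{155−93} = (−1)^62 = +1.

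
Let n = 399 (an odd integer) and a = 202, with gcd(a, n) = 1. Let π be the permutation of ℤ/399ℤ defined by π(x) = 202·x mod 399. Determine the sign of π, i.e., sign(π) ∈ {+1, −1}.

+1

Start at x=1: 1 → 202 → 106 → 265 → 64 → 160 → 1 (one orbit).
75 cycles of lengths [6, 6, 6, 6, 6, 6, 6, 6, 6, 6, 6, 6, 6, 6, 6, 6, 6, 6, 6, 6, 6, 6, 6, 6, 6, 6, 6, 6, 6, 6, 6, 6, 6, 6, 6, 6, 6, 6, 6, 6, 6, 6, 6, 6, 6, 6, 6, 6, 6, 6, 6, 6, 6, 6, 6, 6, 6, 6, 6, 6, 6, 6, 6, 2, 2, 2, 2, 2, 2, 2, 2, 2, 1, 1, 1].
With 75 cycles on 399 points, sign = (−1)^{399−75} = +1.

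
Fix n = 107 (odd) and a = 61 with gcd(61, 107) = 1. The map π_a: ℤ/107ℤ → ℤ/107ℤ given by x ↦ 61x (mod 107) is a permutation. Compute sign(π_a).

+1

Start at x=3: 3 → 76 → 35 → 102 → 16 → 13 → 44 → … (one orbit).
Cycle type of π: 53×2 + 1; total 3 cycles.
With 3 cycles on 107 points, sign = (−1)^{107−3} = +1.
Zolotarev: (61|107) = +1, matching the cycle-count sign.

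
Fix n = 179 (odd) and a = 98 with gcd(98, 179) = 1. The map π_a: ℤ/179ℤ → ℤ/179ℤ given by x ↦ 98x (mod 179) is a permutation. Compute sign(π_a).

Trace 79: π^k(79) = [79, 45, 114, 74, 92, 66, 24] for k=0..6.
Cycle lengths of π_98 on ℤ/179ℤ: [178, 1]; 2 cycles in total.
Σ(ℓ_i−1) = 179−2 = 177; sign = (−1)^177 = -1.
(98|179)_J = -1 (Zolotarev's lemma cross-check).

-1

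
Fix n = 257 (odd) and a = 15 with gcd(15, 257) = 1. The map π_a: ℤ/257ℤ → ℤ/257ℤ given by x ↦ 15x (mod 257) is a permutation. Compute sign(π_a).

Start at x=15: 15 → 225 → 34 → 253 → 197 → 128 → 121 → … (one orbit).
Cycle lengths of π_15 on ℤ/257ℤ: [32, 32, 32, 32, 32, 32, 32, 32, 1]; 9 cycles in total.
257 − 9 = 248 transpositions; sign(π) = (−1)^248 = +1.

+1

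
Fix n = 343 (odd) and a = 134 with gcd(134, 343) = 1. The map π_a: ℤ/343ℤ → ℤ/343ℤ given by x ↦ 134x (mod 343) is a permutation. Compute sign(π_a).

+1

Orbit of 260 under x↦134x: [260, 197, 330, 316, 155, 190, 78]… (length divides ord_343(134)).
The orbit structure of x ↦ 134x mod 343: 19 orbits of sizes [49, 49, 49, 49, 49, 49, 7, 7, 7, 7, 7, 7, 1, 1, 1, 1, 1, 1, 1].
sign(π) = (−1)^{n − #cycles} = (−1)^{343−19} = (−1)^324 = +1.
Check: (134/343) = +1 by Zolotarev.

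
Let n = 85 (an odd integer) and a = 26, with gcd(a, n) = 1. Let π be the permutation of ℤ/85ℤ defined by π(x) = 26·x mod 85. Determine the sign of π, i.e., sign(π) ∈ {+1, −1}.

+1

Orbit of 76 under x↦26x: [76, 21, 36, 1, 26, 81, 66]… (length divides ord_85(26)).
Decompose π into cycles: lengths [8, 8, 8, 8, 8, 8, 8, 8, 8, 8, 1, 1, 1, 1, 1] (15 cycles, including the fixed point 0).
sign(π) = (−1)^{n − #cycles} = (−1)^{85−15} = (−1)^70 = +1.
The Jacobi symbol (26|85) = +1 (Zolotarev) agrees.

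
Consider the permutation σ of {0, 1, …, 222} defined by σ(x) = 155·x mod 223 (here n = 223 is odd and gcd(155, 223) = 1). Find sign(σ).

Start at x=60: 60 → 157 → 28 → 103 → 132 → 167 → 17 → … (one orbit).
The orbit structure of x ↦ 155x mod 223: 4 orbits of sizes [74, 74, 74, 1].
223 − 4 = 219 transpositions; sign(π) = (−1)^219 = -1.
Via Zolotarev, sign(π_{155}) = (155|223) = -1.

-1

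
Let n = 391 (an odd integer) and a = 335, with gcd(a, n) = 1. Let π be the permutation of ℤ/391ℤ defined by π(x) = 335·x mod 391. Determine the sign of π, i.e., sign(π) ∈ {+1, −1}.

Orbit of 277 under x↦335x: [277, 128, 261, 242, 133, 372, 282]… (length divides ord_391(335)).
6 cycles of lengths [176, 176, 16, 11, 11, 1].
6 cycles on 391: each ℓ→(−1)^(ℓ−1), product (−1)^385 = -1.
Zolotarev: (335|391) = -1, matching the cycle-count sign.

-1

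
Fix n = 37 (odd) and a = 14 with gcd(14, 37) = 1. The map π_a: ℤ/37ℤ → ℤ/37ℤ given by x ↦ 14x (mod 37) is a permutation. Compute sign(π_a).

Trace 11: π^k(11) = [11, 6, 10, 29, 36, 23, 26] for k=0..6.
4 cycles of lengths [12, 12, 12, 1].
4 cycles on 37: each ℓ→(−1)^(ℓ−1), product (−1)^33 = -1.
Via Zolotarev, sign(π_{14}) = (14|37) = -1.

-1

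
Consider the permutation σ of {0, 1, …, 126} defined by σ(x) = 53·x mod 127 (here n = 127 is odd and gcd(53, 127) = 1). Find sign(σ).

Trace 13: π^k(13) = [13, 54, 68, 48, 4, 85, 60] for k=0..6.
Decompose π into cycles: lengths [126, 1] (2 cycles, including the fixed point 0).
2 cycles on 127: each ℓ→(−1)^(ℓ−1), product (−1)^125 = -1.
Check: (53/127) = -1 by Zolotarev.

-1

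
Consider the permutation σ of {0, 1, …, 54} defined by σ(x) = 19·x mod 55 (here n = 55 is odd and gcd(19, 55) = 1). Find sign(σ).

-1

Start at x=26: 26 → 54 → 36 → 24 → 16 → 29 → 1 → … (one orbit).
Cycle type of π: 10×5 + 2×2 + 1; total 8 cycles.
sign(π) = (−1)^{n − #cycles} = (−1)^{55−8} = (−1)^47 = -1.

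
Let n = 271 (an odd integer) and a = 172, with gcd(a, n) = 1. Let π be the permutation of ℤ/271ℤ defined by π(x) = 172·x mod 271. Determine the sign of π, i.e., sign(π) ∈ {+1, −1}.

-1

Orbit of 129 under x↦172x: [129, 237, 114, 96, 252, 255, 229]… (length divides ord_271(172)).
Cycle lengths of π_172 on ℤ/271ℤ: [270, 1]; 2 cycles in total.
n − c = 271 − 2 = 269; sign = (−1)^269 = -1.
(172|271)_J = -1 (Zolotarev's lemma cross-check).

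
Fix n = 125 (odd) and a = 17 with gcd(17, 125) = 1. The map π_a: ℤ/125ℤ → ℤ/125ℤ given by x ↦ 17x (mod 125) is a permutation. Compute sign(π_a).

-1

Orbit of 43 under x↦17x: [43, 106, 52, 9, 28, 101, 92]… (length divides ord_125(17)).
π_17 has 4 disjoint cycles with lengths [100, 20, 4, 1] on {0,…,124}.
With 4 cycles on 125 points, sign = (−1)^{125−4} = -1.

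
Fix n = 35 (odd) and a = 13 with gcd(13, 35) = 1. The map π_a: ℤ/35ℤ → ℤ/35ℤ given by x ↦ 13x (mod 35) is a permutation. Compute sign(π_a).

+1

Trace 1: π^k(1) = [1, 13, 29, 27] for k=0..3.
11 cycles of lengths [4, 4, 4, 4, 4, 4, 4, 2, 2, 2, 1].
35 − 11 = 24 transpositions; sign(π) = (−1)^24 = +1.
Check: (13/35) = +1 by Zolotarev.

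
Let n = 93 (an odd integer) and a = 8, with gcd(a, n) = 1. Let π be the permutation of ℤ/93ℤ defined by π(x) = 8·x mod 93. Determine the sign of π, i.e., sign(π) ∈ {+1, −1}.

Start at x=64: 64 → 47 → 4 → 32 → 70 → 2 → 16 → … (one orbit).
14 cycles of lengths [10, 10, 10, 10, 10, 10, 5, 5, 5, 5, 5, 5, 2, 1].
sign(π) = (−1)^{n − #cycles} = (−1)^{93−14} = (−1)^79 = -1.
Check: (8/93) = -1 by Zolotarev.

-1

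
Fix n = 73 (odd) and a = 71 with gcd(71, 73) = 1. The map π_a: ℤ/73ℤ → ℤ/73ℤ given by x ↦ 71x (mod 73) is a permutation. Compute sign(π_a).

Orbit of 16 under x↦71x: [16, 41, 64, 18, 37, 72, 2]… (length divides ord_73(71)).
Decompose π into cycles: lengths [18, 18, 18, 18, 1] (5 cycles, including the fixed point 0).
n − c = 73 − 5 = 68; sign = (−1)^68 = +1.

+1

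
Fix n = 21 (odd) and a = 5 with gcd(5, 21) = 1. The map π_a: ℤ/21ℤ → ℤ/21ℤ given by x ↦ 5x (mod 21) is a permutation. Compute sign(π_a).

+1

Start at x=16: 16 → 17 → 1 → 5 → 4 → 20 → 16 (one orbit).
Cycle type of π: 6×3 + 2 + 1; total 5 cycles.
n − c = 21 − 5 = 16; sign = (−1)^16 = +1.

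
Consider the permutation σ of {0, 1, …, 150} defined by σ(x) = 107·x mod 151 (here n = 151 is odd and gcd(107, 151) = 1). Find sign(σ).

Start at x=84: 84 → 79 → 148 → 132 → 81 → 60 → 78 → … (one orbit).
4 cycles of lengths [50, 50, 50, 1].
Σ(ℓ_i−1) = 151−4 = 147; sign = (−1)^147 = -1.

-1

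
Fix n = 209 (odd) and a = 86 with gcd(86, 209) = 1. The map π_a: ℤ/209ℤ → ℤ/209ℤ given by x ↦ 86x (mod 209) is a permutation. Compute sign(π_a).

Orbit of 70 under x↦86x: [70, 168, 27, 23, 97, 191, 124]… (length divides ord_209(86)).
Decompose π into cycles: lengths [90, 90, 18, 5, 5, 1] (6 cycles, including the fixed point 0).
6 cycles on 209: each ℓ→(−1)^(ℓ−1), product (−1)^203 = -1.
(86|209)_J = -1 (Zolotarev's lemma cross-check).

-1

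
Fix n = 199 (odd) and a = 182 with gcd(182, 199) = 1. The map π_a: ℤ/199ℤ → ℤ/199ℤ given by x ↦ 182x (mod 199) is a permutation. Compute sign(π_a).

Trace 61: π^k(61) = [61, 157, 117, 1, 182, 90, 62] for k=0..6.
Cycle lengths of π_182 on ℤ/199ℤ: [33, 33, 33, 33, 33, 33, 1]; 7 cycles in total.
With 7 cycles on 199 points, sign = (−1)^{199−7} = +1.

+1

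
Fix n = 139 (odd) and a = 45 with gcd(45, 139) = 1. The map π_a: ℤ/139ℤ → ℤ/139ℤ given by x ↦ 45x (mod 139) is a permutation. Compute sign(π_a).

+1

Orbit of 55 under x↦45x: [55, 112, 36, 91, 64, 100, 52]… (length divides ord_139(45)).
Decompose π into cycles: lengths [23, 23, 23, 23, 23, 23, 1] (7 cycles, including the fixed point 0).
sign(π) = (−1)^{n − #cycles} = (−1)^{139−7} = (−1)^132 = +1.
The Jacobi symbol (45|139) = +1 (Zolotarev) agrees.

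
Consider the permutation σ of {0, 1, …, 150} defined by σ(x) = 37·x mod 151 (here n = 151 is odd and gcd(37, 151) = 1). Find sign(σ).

+1

Start at x=43: 43 → 81 → 128 → 55 → 72 → 97 → 116 → … (one orbit).
Cycle type of π: 75×2 + 1; total 3 cycles.
With 3 cycles on 151 points, sign = (−1)^{151−3} = +1.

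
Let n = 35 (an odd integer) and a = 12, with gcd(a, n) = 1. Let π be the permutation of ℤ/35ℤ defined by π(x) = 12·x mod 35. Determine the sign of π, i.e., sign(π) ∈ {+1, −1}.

+1

Orbit of 12 under x↦12x: [12, 4, 13, 16, 17, 29, 33]… (length divides ord_35(12)).
5 cycles of lengths [12, 12, 6, 4, 1].
sign(π) = (−1)^{n − #cycles} = (−1)^{35−5} = (−1)^30 = +1.
The Jacobi symbol (12|35) = +1 (Zolotarev) agrees.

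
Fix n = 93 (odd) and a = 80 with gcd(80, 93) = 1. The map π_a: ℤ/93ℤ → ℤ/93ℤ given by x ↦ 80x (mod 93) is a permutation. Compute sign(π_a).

Start at x=14: 14 → 4 → 41 → 25 → 47 → 40 → 38 → … (one orbit).
6 cycles of lengths [30, 30, 15, 15, 2, 1].
93 − 6 = 87 transpositions; sign(π) = (−1)^87 = -1.
The Jacobi symbol (80|93) = -1 (Zolotarev) agrees.

-1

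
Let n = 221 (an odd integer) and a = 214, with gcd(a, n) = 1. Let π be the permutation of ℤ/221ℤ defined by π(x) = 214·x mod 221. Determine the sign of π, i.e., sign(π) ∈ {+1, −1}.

Start at x=120: 120 → 44 → 134 → 167 → 157 → 6 → 179 → … (one orbit).
Decompose π into cycles: lengths [48, 48, 48, 48, 16, 12, 1] (7 cycles, including the fixed point 0).
With 7 cycles on 221 points, sign = (−1)^{221−7} = +1.

+1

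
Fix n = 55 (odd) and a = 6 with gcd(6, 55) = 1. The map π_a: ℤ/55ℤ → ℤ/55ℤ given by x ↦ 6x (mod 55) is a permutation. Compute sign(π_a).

Start at x=1: 1 → 6 → 36 → 51 → 31 → 21 → 16 → … (one orbit).
Decompose π into cycles: lengths [10, 10, 10, 10, 10, 1, 1, 1, 1, 1] (10 cycles, including the fixed point 0).
55 − 10 = 45 transpositions; sign(π) = (−1)^45 = -1.
(6|55)_J = -1 (Zolotarev's lemma cross-check).

-1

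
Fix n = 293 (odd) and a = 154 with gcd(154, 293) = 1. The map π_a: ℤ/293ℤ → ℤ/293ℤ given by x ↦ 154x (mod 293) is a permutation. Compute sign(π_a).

Orbit of 221 under x↦154x: [221, 46, 52, 97, 288, 109, 85]… (length divides ord_293(154)).
2 cycles of lengths [292, 1].
Σ(ℓ_i−1) = 293−2 = 291; sign = (−1)^291 = -1.

-1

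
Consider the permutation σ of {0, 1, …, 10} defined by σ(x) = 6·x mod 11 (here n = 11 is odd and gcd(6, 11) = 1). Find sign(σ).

Trace 8: π^k(8) = [8, 4, 2, 1, 6, 3, 7] for k=0..6.
2 cycles of lengths [10, 1].
11 − 2 = 9 transpositions; sign(π) = (−1)^9 = -1.
(6|11)_J = -1 (Zolotarev's lemma cross-check).

-1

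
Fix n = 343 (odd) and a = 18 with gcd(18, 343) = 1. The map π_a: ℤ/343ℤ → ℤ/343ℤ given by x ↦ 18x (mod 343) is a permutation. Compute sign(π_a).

Orbit of 324 under x↦18x: [324, 1, 18]… (length divides ord_343(18)).
Cycle type of π: 3×114 + 1; total 115 cycles.
115 cycles on 343: each ℓ→(−1)^(ℓ−1), product (−1)^228 = +1.

+1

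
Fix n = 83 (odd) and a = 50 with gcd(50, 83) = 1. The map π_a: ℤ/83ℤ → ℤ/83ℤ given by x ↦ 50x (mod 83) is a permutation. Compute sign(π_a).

-1

Start at x=2: 2 → 17 → 20 → 4 → 34 → 40 → 8 → … (one orbit).
π_50 has 2 disjoint cycles with lengths [82, 1] on {0,…,82}.
Σ(ℓ_i−1) = 83−2 = 81; sign = (−1)^81 = -1.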